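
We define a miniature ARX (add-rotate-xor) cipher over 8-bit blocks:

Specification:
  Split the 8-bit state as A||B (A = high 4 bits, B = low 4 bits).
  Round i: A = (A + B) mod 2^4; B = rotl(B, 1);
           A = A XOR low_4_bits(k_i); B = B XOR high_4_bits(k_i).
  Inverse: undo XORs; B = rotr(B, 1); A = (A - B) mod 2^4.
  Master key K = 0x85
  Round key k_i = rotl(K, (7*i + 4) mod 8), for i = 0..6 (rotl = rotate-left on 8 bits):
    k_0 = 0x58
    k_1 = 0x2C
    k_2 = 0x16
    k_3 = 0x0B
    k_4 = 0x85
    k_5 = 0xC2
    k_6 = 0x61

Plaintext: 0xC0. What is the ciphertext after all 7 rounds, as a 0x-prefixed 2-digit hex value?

s_0 = plaintext = 0xC0
s_1 = Round(s_0, k_0) = 0x45
s_2 = Round(s_1, k_1) = 0x58
s_3 = Round(s_2, k_2) = 0xB0
s_4 = Round(s_3, k_3) = 0x00
s_5 = Round(s_4, k_4) = 0x58
s_6 = Round(s_5, k_5) = 0xFD
s_7 = Round(s_6, k_6) = 0xDD

0xDD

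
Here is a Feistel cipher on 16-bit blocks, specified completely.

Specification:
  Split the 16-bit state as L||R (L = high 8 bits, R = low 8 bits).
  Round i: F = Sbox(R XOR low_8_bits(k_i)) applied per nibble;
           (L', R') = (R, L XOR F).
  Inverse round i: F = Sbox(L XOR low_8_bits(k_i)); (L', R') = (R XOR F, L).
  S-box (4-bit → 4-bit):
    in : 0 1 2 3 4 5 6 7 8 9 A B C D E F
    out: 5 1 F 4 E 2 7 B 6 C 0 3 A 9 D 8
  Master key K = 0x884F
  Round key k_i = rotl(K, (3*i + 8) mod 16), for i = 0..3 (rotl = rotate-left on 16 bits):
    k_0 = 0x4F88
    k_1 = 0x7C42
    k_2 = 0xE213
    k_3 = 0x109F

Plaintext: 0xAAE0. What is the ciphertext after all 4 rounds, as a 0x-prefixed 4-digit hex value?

s_0 = plaintext = 0xAAE0
s_1 = Round(s_0, k_0) = 0xE0DC
s_2 = Round(s_1, k_1) = 0xDC2D
s_3 = Round(s_2, k_2) = 0x2D91
s_4 = Round(s_3, k_3) = 0x9170

0x9170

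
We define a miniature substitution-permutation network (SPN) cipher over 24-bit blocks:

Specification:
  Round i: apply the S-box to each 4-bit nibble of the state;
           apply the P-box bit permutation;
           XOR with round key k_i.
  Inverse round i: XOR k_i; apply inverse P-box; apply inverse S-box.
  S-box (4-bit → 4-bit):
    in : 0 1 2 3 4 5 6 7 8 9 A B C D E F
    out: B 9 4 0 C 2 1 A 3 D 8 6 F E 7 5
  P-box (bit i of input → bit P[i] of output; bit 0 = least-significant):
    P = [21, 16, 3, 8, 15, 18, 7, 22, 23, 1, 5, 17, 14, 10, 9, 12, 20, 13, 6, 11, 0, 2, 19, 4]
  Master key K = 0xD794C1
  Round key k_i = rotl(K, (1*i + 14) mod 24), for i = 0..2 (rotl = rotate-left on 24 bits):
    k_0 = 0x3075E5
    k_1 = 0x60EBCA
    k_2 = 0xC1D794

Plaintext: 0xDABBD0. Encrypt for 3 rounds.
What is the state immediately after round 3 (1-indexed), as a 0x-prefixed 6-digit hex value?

s_0 = plaintext = 0xDABBD0
s_1 = Round(s_0, k_0) = 0x5D7A53
s_2 = Round(s_1, k_1) = 0x66D78E
s_3 = Round(s_2, k_2) = 0xF6419F

0xF6419F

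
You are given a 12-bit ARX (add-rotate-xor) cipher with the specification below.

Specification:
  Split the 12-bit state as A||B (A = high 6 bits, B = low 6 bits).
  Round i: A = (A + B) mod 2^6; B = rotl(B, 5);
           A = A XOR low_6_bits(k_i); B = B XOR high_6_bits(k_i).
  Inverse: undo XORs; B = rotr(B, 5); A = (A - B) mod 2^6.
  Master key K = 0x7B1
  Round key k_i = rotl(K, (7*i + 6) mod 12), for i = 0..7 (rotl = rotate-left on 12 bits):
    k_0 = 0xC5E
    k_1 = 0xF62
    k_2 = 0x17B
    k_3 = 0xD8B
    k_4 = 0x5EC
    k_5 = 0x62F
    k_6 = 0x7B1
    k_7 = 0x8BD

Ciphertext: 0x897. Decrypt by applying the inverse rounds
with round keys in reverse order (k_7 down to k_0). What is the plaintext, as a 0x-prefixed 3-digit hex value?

0xE89

s_0 = ciphertext = 0x897
s_1 = InvRound(s_0, k_7) = 0xD2B
s_2 = InvRound(s_1, k_6) = 0x6AB
s_3 = InvRound(s_2, k_5) = 0x3A7
s_4 = InvRound(s_3, k_4) = 0x061
s_5 = InvRound(s_4, k_3) = 0x72E
s_6 = InvRound(s_5, k_2) = 0x417
s_7 = InvRound(s_6, k_1) = 0x755
s_8 = InvRound(s_7, k_0) = 0xE89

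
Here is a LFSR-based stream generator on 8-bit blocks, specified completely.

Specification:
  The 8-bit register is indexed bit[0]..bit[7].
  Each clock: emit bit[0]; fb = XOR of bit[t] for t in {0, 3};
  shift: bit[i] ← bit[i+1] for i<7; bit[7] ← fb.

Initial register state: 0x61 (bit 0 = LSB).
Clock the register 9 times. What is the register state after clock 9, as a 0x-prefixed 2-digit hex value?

0x66

reg_0 = 0x61
clock 1: out=1, reg = 0xB0
clock 2: out=0, reg = 0x58
clock 3: out=0, reg = 0xAC
clock 4: out=0, reg = 0xD6
clock 5: out=0, reg = 0x6B
clock 6: out=1, reg = 0x35
clock 7: out=1, reg = 0x9A
clock 8: out=0, reg = 0xCD
clock 9: out=1, reg = 0x66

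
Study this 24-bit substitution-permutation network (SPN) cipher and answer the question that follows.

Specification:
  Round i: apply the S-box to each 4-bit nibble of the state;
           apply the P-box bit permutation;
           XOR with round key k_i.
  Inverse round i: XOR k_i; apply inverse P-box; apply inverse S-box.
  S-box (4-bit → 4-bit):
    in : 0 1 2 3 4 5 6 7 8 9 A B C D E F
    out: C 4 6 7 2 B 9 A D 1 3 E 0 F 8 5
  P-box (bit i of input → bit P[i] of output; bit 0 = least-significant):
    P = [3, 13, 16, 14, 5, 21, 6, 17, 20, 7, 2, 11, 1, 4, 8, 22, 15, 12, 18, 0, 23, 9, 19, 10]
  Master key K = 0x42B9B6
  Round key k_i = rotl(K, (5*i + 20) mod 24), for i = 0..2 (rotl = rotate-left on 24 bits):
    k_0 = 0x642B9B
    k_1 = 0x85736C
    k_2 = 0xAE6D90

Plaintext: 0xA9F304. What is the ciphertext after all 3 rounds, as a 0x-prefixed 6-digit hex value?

0x9F4B1B

s_0 = plaintext = 0xA9F304
s_1 = Round(s_0, k_0) = 0xF6885D
s_2 = Round(s_1, k_1) = 0x7E9A43
s_3 = Round(s_2, k_2) = 0x9F4B1B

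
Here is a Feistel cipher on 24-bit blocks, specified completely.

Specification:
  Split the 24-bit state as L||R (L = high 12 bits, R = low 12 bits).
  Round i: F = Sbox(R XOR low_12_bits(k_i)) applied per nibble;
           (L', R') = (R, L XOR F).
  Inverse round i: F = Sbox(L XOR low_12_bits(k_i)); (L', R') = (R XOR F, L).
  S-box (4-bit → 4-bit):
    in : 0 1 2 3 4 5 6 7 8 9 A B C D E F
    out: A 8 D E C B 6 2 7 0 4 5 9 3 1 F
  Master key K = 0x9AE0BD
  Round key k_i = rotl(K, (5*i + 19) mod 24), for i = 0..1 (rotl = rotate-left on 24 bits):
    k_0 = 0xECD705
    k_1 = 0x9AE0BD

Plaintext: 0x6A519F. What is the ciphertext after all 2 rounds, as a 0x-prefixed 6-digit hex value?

0x0A1B16

s_0 = plaintext = 0x6A519F
s_1 = Round(s_0, k_0) = 0x19F0A1
s_2 = Round(s_1, k_1) = 0x0A1B16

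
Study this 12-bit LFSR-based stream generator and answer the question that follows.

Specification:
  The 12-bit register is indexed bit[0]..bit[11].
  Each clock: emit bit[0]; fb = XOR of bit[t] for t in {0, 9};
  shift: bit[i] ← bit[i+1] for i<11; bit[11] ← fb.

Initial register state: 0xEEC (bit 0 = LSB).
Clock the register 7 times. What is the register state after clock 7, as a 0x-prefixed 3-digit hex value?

reg_0 = 0xEEC
clock 1: out=0, reg = 0xF76
clock 2: out=0, reg = 0xFBB
clock 3: out=1, reg = 0x7DD
clock 4: out=1, reg = 0x3EE
clock 5: out=0, reg = 0x9F7
clock 6: out=1, reg = 0xCFB
clock 7: out=1, reg = 0xE7D

0xE7D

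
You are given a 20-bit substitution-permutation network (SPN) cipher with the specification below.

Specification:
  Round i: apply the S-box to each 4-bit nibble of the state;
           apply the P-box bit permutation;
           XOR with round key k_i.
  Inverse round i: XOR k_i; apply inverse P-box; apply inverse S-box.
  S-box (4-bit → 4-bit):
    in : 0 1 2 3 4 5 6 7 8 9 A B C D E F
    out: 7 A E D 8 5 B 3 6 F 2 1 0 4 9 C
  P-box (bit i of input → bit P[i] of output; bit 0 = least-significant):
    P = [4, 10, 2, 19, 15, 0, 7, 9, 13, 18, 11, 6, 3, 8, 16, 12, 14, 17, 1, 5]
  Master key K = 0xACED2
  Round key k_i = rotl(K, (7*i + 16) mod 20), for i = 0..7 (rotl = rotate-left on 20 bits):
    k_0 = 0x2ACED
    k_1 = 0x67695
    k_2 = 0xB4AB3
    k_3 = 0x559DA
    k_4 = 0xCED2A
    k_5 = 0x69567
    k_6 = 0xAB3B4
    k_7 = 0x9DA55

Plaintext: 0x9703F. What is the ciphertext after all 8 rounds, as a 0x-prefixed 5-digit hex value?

s_0 = plaintext = 0x9703F
s_1 = Round(s_0, k_0) = 0xC4743
s_2 = Round(s_1, k_1) = 0xA4481
s_3 = Round(s_2, k_2) = 0x15E72
s_4 = Round(s_3, k_3) = 0xEFDB7
s_5 = Round(s_4, k_4) = 0xD311A
s_6 = Round(s_5, k_5) = 0x3832C
s_7 = Round(s_6, k_6) = 0xBD857
s_8 = Round(s_7, k_7) = 0xC16C5

0xC16C5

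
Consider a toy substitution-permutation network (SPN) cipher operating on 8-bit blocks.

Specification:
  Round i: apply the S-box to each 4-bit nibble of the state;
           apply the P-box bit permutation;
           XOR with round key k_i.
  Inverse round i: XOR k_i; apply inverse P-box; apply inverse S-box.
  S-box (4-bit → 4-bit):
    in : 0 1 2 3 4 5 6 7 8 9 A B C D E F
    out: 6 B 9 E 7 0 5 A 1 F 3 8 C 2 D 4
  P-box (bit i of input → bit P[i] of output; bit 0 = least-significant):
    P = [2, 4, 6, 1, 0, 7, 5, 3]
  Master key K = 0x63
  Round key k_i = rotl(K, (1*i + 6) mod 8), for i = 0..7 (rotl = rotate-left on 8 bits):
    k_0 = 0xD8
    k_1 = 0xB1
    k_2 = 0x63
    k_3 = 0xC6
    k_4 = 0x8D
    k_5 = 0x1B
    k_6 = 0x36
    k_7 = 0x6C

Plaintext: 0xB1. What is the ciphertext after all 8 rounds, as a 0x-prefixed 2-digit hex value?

0x77

s_0 = plaintext = 0xB1
s_1 = Round(s_0, k_0) = 0xC6
s_2 = Round(s_1, k_1) = 0xDD
s_3 = Round(s_2, k_2) = 0xF3
s_4 = Round(s_3, k_3) = 0xB4
s_5 = Round(s_4, k_4) = 0xD1
s_6 = Round(s_5, k_5) = 0x8D
s_7 = Round(s_6, k_6) = 0x27
s_8 = Round(s_7, k_7) = 0x77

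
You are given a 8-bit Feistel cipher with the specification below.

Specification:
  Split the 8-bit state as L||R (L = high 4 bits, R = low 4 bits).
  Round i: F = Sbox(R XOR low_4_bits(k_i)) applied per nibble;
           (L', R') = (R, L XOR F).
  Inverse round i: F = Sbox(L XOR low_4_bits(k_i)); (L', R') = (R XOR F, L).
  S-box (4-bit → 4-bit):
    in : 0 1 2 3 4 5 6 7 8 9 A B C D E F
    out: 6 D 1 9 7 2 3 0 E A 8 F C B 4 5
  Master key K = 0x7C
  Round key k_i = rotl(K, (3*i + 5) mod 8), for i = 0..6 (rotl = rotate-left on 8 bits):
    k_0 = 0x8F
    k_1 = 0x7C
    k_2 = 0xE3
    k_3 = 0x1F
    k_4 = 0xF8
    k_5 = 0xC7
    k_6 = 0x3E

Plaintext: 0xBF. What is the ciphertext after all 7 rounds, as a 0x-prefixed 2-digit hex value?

0x6B

s_0 = plaintext = 0xBF
s_1 = Round(s_0, k_0) = 0xFD
s_2 = Round(s_1, k_1) = 0xD2
s_3 = Round(s_2, k_2) = 0x20
s_4 = Round(s_3, k_3) = 0x07
s_5 = Round(s_4, k_4) = 0x75
s_6 = Round(s_5, k_5) = 0x56
s_7 = Round(s_6, k_6) = 0x6B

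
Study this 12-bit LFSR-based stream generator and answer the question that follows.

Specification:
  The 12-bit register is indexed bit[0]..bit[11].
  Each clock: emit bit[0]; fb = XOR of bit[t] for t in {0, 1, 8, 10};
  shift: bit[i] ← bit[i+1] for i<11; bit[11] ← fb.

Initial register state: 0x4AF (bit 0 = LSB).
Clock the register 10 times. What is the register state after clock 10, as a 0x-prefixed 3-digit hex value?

0xD25

reg_0 = 0x4AF
clock 1: out=1, reg = 0xA57
clock 2: out=1, reg = 0x52B
clock 3: out=1, reg = 0x295
clock 4: out=1, reg = 0x94A
clock 5: out=0, reg = 0x4A5
clock 6: out=1, reg = 0x252
clock 7: out=0, reg = 0x929
clock 8: out=1, reg = 0x494
clock 9: out=0, reg = 0xA4A
clock 10: out=0, reg = 0xD25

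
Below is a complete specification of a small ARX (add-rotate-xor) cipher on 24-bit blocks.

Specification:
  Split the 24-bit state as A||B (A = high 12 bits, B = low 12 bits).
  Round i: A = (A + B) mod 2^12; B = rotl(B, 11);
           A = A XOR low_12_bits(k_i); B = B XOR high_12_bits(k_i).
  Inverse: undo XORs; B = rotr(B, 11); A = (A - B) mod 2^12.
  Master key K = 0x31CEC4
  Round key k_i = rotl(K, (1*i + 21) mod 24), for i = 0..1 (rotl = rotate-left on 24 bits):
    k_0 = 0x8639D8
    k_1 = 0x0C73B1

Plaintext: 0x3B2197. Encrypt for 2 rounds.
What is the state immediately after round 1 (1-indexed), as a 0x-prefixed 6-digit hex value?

s_0 = plaintext = 0x3B2197
s_1 = Round(s_0, k_0) = 0xC910A8
s_2 = Round(s_1, k_1) = 0xE88093

0xC910A8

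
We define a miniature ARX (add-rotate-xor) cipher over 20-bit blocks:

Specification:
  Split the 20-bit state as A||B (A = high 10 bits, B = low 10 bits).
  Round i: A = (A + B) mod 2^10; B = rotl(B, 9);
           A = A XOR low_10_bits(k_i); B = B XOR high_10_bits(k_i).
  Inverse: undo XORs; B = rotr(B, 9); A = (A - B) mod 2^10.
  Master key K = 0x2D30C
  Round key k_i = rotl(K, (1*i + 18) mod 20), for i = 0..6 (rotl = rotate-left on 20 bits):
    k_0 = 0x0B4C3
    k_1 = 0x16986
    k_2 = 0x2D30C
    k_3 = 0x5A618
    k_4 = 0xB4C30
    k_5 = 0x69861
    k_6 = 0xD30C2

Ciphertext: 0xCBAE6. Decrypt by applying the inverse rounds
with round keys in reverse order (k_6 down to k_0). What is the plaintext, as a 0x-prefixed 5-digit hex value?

s_0 = ciphertext = 0xCBAE6
s_1 = InvRound(s_0, k_6) = 0x26354
s_2 = InvRound(s_1, k_5) = 0xC51E5
s_3 = InvRound(s_2, k_4) = 0x2DE6D
s_4 = InvRound(s_3, k_3) = 0x29A09
s_5 = InvRound(s_4, k_2) = 0x8BD7B
s_6 = InvRound(s_5, k_1) = 0x59E42
s_7 = InvRound(s_6, k_0) = 0x314DF

0x314DF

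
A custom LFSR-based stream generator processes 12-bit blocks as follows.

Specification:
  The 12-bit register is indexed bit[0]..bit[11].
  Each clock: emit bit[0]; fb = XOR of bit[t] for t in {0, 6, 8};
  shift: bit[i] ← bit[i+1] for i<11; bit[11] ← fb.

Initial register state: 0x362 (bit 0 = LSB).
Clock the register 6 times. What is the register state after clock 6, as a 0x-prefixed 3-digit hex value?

reg_0 = 0x362
clock 1: out=0, reg = 0x1B1
clock 2: out=1, reg = 0x0D8
clock 3: out=0, reg = 0x86C
clock 4: out=0, reg = 0xC36
clock 5: out=0, reg = 0x61B
clock 6: out=1, reg = 0xB0D

0xB0D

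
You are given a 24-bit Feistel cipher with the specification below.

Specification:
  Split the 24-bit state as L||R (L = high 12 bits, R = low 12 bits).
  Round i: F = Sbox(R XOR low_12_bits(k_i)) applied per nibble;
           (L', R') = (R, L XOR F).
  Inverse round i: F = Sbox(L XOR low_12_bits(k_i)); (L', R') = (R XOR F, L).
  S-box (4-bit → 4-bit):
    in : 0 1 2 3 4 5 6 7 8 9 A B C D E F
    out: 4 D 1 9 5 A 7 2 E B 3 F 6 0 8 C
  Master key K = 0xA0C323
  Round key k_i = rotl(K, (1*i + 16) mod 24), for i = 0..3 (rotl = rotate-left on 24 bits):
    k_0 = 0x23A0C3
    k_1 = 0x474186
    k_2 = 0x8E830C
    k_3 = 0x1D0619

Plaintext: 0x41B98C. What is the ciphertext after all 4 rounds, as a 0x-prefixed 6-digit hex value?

s_0 = plaintext = 0x41B98C
s_1 = Round(s_0, k_0) = 0x98CF47
s_2 = Round(s_1, k_1) = 0xF471E1
s_3 = Round(s_2, k_2) = 0x1E1EC7
s_4 = Round(s_3, k_3) = 0xEC7FE9

0xEC7FE9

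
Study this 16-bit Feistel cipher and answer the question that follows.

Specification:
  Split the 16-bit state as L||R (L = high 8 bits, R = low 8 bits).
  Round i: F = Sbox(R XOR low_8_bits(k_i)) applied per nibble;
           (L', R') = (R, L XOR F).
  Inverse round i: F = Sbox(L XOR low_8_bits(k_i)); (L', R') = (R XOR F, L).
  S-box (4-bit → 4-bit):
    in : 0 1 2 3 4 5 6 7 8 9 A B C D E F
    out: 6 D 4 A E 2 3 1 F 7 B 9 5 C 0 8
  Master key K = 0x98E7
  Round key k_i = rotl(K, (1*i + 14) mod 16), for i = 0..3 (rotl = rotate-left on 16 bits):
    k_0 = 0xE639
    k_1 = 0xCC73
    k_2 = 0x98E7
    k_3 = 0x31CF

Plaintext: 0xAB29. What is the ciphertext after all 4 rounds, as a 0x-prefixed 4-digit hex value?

s_0 = plaintext = 0xAB29
s_1 = Round(s_0, k_0) = 0x297D
s_2 = Round(s_1, k_1) = 0x7D49
s_3 = Round(s_2, k_2) = 0x49CD
s_4 = Round(s_3, k_3) = 0xCD2D

0xCD2D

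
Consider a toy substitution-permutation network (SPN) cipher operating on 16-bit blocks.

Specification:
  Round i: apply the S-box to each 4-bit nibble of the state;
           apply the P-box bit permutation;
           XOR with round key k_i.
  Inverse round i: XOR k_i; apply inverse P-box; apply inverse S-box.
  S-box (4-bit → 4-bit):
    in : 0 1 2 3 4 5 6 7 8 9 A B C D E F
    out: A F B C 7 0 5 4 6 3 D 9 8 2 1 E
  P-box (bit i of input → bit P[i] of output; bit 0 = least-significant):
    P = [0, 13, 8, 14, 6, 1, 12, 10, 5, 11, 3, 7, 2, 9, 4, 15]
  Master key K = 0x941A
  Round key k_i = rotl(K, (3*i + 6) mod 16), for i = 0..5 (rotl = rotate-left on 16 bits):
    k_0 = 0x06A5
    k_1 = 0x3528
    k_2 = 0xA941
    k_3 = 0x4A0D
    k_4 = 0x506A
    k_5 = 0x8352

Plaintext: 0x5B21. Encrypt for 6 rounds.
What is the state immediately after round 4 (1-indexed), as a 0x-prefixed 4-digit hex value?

0xBB75

s_0 = plaintext = 0x5B21
s_1 = Round(s_0, k_0) = 0x6346
s_2 = Round(s_1, k_1) = 0x24F7
s_3 = Round(s_2, k_2) = 0x366F
s_4 = Round(s_3, k_3) = 0xBB75
s_5 = Round(s_4, k_4) = 0xC0CE
s_6 = Round(s_5, k_5) = 0x0FD3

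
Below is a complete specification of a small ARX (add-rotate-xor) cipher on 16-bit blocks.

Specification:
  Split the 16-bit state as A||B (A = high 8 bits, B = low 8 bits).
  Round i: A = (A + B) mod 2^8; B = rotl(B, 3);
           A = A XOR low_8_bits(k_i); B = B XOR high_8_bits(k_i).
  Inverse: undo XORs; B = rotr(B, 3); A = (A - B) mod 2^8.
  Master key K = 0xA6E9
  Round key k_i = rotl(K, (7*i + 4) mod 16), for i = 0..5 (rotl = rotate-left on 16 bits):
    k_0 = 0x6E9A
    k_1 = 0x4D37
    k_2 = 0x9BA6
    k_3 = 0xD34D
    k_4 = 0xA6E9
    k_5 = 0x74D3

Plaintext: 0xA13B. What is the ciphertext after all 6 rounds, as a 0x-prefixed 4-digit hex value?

s_0 = plaintext = 0xA13B
s_1 = Round(s_0, k_0) = 0x46B7
s_2 = Round(s_1, k_1) = 0xCAF0
s_3 = Round(s_2, k_2) = 0x1C1C
s_4 = Round(s_3, k_3) = 0x7533
s_5 = Round(s_4, k_4) = 0x413F
s_6 = Round(s_5, k_5) = 0x538D

0x538D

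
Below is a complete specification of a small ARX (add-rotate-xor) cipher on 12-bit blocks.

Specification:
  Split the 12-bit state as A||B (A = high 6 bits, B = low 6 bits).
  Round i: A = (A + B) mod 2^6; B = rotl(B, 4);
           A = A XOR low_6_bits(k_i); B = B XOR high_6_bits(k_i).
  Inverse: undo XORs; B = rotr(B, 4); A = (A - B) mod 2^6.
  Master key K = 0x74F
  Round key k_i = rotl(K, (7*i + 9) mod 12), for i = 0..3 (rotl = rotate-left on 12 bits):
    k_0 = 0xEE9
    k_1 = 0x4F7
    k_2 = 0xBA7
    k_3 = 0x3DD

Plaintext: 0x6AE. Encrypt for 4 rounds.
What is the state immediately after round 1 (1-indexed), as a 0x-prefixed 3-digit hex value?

s_0 = plaintext = 0x6AE
s_1 = Round(s_0, k_0) = 0x850
s_2 = Round(s_1, k_1) = 0x197
s_3 = Round(s_2, k_2) = 0xE9B
s_4 = Round(s_3, k_3) = 0x239

0x850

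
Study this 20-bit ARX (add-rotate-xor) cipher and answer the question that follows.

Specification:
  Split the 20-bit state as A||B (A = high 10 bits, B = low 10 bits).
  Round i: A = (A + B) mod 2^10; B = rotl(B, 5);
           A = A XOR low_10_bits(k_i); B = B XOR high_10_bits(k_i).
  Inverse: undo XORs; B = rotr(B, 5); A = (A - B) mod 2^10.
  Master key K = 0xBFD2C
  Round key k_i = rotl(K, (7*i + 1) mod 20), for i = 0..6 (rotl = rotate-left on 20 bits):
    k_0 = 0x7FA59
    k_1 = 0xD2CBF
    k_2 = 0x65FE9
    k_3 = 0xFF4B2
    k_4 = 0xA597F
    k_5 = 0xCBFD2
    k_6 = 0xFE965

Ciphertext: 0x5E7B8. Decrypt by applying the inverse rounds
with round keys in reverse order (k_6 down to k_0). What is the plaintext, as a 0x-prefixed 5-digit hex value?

0x0542C

s_0 = ciphertext = 0x5E7B8
s_1 = InvRound(s_0, k_6) = 0xF6842
s_2 = InvRound(s_1, k_5) = 0x935BB
s_3 = InvRound(s_2, k_4) = 0x5E5B9
s_4 = InvRound(s_3, k_3) = 0x4E492
s_5 = InvRound(s_4, k_2) = 0x8A0A8
s_6 = InvRound(s_5, k_1) = 0x8607F
s_7 = InvRound(s_6, k_0) = 0x0542C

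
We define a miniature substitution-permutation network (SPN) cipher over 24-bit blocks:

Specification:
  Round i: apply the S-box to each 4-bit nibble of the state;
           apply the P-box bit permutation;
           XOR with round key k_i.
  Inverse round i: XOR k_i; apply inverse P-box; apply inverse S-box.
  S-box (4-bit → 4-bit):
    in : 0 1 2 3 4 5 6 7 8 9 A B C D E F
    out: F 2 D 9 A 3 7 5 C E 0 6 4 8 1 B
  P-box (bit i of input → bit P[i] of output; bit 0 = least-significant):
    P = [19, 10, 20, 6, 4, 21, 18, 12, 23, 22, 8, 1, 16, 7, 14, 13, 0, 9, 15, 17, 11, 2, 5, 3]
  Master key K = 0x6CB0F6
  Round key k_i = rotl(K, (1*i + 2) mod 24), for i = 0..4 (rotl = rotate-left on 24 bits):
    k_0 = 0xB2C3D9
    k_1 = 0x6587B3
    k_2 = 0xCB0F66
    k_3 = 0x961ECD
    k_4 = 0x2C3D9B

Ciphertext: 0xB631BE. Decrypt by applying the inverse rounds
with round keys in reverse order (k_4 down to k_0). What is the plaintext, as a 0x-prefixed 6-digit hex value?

0x98F8E6

s_0 = ciphertext = 0xB631BE
s_1 = InvRound(s_0, k_4) = 0x63AEA6
s_2 = InvRound(s_1, k_3) = 0x873F98
s_3 = InvRound(s_2, k_2) = 0x9A4423
s_4 = InvRound(s_3, k_1) = 0xA96667
s_5 = InvRound(s_4, k_0) = 0x98F8E6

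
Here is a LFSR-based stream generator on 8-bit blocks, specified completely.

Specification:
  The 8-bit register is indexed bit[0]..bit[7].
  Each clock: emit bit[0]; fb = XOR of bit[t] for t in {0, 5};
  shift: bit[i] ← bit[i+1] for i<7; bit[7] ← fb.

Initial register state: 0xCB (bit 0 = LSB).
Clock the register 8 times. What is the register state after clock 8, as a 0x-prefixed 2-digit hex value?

0xE5

reg_0 = 0xCB
clock 1: out=1, reg = 0xE5
clock 2: out=1, reg = 0x72
clock 3: out=0, reg = 0xB9
clock 4: out=1, reg = 0x5C
clock 5: out=0, reg = 0x2E
clock 6: out=0, reg = 0x97
clock 7: out=1, reg = 0xCB
clock 8: out=1, reg = 0xE5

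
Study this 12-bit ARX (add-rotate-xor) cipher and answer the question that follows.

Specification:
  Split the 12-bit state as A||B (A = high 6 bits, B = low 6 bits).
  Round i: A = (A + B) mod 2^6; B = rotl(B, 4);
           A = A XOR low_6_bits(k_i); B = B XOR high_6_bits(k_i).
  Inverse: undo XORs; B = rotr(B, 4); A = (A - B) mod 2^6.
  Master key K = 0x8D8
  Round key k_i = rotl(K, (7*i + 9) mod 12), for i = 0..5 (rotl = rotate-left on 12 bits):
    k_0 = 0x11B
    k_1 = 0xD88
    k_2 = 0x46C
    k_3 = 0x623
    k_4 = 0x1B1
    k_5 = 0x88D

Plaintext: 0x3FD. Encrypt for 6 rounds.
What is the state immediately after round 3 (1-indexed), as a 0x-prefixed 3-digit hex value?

0x591

s_0 = plaintext = 0x3FD
s_1 = Round(s_0, k_0) = 0x5DB
s_2 = Round(s_1, k_1) = 0xE80
s_3 = Round(s_2, k_2) = 0x591
s_4 = Round(s_3, k_3) = 0x10C
s_5 = Round(s_4, k_4) = 0x845
s_6 = Round(s_5, k_5) = 0xAF3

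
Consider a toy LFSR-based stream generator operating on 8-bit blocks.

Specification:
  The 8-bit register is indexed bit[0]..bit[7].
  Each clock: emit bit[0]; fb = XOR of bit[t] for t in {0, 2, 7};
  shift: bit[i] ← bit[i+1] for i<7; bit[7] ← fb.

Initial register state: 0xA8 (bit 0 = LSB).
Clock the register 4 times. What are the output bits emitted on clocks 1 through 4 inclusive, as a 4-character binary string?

0001

reg_0 = 0xA8
clock 1: out=0, reg = 0xD4
clock 2: out=0, reg = 0x6A
clock 3: out=0, reg = 0x35
clock 4: out=1, reg = 0x1A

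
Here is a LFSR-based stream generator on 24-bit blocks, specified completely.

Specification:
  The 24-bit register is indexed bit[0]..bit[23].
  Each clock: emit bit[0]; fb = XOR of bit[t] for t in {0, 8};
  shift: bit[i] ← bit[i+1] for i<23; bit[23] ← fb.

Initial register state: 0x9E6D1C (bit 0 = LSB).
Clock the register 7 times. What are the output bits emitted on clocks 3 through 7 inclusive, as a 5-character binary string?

11100

reg_0 = 0x9E6D1C
clock 1: out=0, reg = 0xCF368E
clock 2: out=0, reg = 0x679B47
clock 3: out=1, reg = 0x33CDA3
clock 4: out=1, reg = 0x19E6D1
clock 5: out=1, reg = 0x8CF368
clock 6: out=0, reg = 0xC679B4
clock 7: out=0, reg = 0xE33CDA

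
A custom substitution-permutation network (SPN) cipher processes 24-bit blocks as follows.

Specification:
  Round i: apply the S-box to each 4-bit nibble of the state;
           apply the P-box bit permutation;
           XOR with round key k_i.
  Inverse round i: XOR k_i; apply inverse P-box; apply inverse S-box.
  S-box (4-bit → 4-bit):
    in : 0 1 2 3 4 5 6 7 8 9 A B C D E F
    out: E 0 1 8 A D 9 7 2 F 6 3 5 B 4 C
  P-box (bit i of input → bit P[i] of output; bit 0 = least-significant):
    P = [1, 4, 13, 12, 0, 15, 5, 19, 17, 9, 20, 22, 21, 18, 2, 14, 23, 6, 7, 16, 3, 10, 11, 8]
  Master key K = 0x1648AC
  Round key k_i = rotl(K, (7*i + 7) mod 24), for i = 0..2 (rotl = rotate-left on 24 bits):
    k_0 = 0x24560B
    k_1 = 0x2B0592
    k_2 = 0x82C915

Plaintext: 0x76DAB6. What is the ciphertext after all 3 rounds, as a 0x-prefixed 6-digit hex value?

0x366BED

s_0 = plaintext = 0x76DAB6
s_1 = Round(s_0, k_0) = 0x918800
s_2 = Round(s_1, k_1) = 0x27BAAA
s_3 = Round(s_2, k_2) = 0x366BED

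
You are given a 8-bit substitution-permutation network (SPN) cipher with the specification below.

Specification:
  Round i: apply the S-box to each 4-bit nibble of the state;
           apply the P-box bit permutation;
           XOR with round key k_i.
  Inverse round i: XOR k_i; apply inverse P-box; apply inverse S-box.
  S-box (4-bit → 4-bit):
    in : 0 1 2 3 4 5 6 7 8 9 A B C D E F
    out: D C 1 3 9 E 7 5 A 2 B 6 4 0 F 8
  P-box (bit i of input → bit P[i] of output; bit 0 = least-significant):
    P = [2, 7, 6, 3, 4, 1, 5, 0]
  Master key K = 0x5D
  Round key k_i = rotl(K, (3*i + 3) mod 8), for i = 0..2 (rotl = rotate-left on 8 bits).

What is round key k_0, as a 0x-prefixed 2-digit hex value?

K = 0x5D
k_0 = rotl(K, (3*0+3) mod 8) = rotl(K, 3) = 0xEA

0xEA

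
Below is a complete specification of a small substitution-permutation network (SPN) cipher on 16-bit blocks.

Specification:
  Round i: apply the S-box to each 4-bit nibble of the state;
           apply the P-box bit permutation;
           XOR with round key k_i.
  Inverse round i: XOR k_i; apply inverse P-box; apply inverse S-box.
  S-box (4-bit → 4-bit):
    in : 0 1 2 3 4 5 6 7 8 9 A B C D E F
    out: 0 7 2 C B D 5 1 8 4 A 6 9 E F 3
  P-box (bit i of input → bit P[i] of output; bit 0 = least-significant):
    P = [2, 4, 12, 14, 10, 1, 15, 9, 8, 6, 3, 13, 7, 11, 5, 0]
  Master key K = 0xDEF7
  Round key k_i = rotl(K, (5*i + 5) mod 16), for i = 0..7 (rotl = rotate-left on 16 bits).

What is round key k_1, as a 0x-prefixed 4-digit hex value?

K = 0xDEF7
k_0 = rotl(K, (5*0+5) mod 16) = rotl(K, 5) = 0xDEFB
k_1 = rotl(K, (5*1+5) mod 16) = rotl(K, 10) = 0xDF7B

0xDF7B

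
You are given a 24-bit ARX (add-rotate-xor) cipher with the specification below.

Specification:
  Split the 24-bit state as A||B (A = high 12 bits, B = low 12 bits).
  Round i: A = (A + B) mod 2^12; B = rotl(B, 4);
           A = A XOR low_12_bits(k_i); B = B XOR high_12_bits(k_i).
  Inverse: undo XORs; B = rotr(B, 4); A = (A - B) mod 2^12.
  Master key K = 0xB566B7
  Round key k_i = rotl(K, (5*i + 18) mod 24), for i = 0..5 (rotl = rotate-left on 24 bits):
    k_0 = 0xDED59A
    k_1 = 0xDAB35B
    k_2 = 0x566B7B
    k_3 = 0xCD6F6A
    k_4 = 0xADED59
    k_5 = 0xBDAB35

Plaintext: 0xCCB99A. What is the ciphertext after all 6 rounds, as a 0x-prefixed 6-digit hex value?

0x4E7B62

s_0 = plaintext = 0xCCB99A
s_1 = Round(s_0, k_0) = 0x3FF444
s_2 = Round(s_1, k_1) = 0xB189EF
s_3 = Round(s_2, k_2) = 0xE7CB9F
s_4 = Round(s_3, k_3) = 0x57152D
s_5 = Round(s_4, k_4) = 0x7C780B
s_6 = Round(s_5, k_5) = 0x4E7B62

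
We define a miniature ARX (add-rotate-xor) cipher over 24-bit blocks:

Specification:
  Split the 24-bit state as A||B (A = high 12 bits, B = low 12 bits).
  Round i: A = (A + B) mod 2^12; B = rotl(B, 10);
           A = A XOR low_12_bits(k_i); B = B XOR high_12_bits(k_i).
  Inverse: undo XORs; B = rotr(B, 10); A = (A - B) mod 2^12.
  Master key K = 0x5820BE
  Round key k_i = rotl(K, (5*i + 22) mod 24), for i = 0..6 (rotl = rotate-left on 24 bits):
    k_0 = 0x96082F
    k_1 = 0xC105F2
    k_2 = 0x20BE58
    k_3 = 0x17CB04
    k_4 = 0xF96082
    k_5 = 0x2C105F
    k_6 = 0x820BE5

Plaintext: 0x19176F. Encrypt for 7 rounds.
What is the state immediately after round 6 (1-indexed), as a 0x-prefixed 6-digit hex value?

0x27141A

s_0 = plaintext = 0x19176F
s_1 = Round(s_0, k_0) = 0x12F4BB
s_2 = Round(s_1, k_1) = 0x01813E
s_3 = Round(s_2, k_2) = 0xF0EA44
s_4 = Round(s_3, k_3) = 0x2563ED
s_5 = Round(s_4, k_4) = 0x6C1B6D
s_6 = Round(s_5, k_5) = 0x27141A
s_7 = Round(s_6, k_6) = 0xD6E126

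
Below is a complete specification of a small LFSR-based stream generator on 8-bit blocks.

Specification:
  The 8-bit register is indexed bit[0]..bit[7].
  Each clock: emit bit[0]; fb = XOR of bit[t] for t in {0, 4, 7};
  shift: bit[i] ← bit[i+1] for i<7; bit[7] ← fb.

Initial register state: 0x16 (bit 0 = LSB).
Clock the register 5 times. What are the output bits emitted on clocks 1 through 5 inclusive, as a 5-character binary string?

reg_0 = 0x16
clock 1: out=0, reg = 0x8B
clock 2: out=1, reg = 0x45
clock 3: out=1, reg = 0xA2
clock 4: out=0, reg = 0xD1
clock 5: out=1, reg = 0xE8

01101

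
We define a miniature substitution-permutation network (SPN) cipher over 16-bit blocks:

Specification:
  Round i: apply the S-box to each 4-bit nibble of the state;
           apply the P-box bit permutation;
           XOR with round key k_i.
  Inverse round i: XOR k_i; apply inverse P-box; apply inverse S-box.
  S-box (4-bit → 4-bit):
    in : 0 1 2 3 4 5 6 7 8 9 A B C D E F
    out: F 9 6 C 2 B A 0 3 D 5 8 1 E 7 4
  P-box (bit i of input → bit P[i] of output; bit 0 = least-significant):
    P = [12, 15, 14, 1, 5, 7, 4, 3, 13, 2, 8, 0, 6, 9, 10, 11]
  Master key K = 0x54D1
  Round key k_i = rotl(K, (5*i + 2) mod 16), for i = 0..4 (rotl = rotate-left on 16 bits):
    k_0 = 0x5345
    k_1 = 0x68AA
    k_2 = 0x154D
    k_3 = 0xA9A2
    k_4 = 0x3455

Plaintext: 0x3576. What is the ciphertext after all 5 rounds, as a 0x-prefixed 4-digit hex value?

0x5D2D

s_0 = plaintext = 0x3576
s_1 = Round(s_0, k_0) = 0xFF42
s_2 = Round(s_1, k_1) = 0xAD2A
s_3 = Round(s_2, k_2) = 0x4098
s_4 = Round(s_3, k_3) = 0x1A9F
s_5 = Round(s_4, k_4) = 0x5D2D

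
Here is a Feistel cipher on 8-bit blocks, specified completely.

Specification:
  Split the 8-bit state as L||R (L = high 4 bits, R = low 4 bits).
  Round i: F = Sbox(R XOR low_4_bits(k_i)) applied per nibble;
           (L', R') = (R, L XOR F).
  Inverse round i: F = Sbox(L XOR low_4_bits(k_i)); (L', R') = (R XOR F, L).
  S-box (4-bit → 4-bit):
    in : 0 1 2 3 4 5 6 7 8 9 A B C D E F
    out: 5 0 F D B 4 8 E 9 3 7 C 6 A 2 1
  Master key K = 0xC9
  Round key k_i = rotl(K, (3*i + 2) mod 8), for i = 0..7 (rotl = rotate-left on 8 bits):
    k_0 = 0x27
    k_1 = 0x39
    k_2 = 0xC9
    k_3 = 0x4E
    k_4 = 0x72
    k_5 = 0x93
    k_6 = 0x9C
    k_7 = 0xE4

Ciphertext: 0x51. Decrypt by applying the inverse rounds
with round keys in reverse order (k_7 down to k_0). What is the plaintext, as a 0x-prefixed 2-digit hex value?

0x97

s_0 = ciphertext = 0x51
s_1 = InvRound(s_0, k_7) = 0x15
s_2 = InvRound(s_1, k_6) = 0xF1
s_3 = InvRound(s_2, k_5) = 0x7F
s_4 = InvRound(s_3, k_4) = 0xB7
s_5 = InvRound(s_4, k_3) = 0x3B
s_6 = InvRound(s_5, k_2) = 0xC3
s_7 = InvRound(s_6, k_1) = 0x7C
s_8 = InvRound(s_7, k_0) = 0x97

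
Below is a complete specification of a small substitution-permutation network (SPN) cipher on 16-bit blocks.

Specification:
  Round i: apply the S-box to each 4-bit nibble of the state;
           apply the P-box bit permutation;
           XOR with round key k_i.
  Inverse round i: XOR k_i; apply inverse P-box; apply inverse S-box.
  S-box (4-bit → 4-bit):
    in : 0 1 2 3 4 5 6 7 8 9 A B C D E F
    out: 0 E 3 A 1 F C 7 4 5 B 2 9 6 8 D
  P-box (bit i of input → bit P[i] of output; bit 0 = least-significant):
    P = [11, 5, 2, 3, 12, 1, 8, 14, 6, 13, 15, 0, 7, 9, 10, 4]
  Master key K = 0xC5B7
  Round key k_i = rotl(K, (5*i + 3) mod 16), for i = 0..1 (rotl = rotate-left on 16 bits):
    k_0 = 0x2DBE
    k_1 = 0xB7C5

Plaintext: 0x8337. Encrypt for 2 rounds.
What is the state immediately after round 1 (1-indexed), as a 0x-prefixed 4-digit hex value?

0x4199

s_0 = plaintext = 0x8337
s_1 = Round(s_0, k_0) = 0x4199
s_2 = Round(s_1, k_1) = 0x0E40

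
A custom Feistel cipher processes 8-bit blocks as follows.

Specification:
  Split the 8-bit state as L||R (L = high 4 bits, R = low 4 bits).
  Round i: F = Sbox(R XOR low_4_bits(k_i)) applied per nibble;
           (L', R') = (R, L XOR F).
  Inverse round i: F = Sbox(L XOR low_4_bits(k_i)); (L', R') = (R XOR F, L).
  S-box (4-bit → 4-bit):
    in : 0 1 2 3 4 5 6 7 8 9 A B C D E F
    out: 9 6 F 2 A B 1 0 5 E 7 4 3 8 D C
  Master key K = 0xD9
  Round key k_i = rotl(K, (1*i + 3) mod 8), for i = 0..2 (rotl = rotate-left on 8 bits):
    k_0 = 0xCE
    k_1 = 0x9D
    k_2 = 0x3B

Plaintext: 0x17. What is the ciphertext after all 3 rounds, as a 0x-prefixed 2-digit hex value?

0x8D

s_0 = plaintext = 0x17
s_1 = Round(s_0, k_0) = 0x7F
s_2 = Round(s_1, k_1) = 0xF8
s_3 = Round(s_2, k_2) = 0x8D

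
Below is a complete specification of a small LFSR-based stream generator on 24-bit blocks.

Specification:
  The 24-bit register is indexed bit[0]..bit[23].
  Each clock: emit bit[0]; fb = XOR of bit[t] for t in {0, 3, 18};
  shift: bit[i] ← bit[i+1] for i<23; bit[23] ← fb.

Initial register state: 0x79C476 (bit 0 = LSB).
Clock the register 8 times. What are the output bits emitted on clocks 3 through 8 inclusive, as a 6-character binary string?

reg_0 = 0x79C476
clock 1: out=0, reg = 0x3CE23B
clock 2: out=1, reg = 0x9E711D
clock 3: out=1, reg = 0xCF388E
clock 4: out=0, reg = 0x679C47
clock 5: out=1, reg = 0x33CE23
clock 6: out=1, reg = 0x99E711
clock 7: out=1, reg = 0xCCF388
clock 8: out=0, reg = 0x6679C4

101110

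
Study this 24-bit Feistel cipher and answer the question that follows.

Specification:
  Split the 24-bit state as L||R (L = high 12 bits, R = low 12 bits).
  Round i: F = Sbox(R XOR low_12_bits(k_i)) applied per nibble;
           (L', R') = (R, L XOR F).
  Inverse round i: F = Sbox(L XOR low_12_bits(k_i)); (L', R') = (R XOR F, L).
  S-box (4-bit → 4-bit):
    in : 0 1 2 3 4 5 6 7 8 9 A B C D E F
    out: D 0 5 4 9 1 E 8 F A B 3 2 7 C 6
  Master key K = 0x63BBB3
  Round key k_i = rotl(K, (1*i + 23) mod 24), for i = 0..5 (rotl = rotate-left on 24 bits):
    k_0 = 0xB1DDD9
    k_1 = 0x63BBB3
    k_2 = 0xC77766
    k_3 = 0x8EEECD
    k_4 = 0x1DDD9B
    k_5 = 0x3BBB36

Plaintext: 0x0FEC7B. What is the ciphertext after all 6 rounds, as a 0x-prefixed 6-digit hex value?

s_0 = plaintext = 0x0FEC7B
s_1 = Round(s_0, k_0) = 0xC7B04B
s_2 = Round(s_1, k_1) = 0x04BF14
s_3 = Round(s_2, k_2) = 0xF14FCE
s_4 = Round(s_3, k_3) = 0xFCEFC0
s_5 = Round(s_4, k_4) = 0xFC0ADD
s_6 = Round(s_5, k_5) = 0xADDF03

0xADDF03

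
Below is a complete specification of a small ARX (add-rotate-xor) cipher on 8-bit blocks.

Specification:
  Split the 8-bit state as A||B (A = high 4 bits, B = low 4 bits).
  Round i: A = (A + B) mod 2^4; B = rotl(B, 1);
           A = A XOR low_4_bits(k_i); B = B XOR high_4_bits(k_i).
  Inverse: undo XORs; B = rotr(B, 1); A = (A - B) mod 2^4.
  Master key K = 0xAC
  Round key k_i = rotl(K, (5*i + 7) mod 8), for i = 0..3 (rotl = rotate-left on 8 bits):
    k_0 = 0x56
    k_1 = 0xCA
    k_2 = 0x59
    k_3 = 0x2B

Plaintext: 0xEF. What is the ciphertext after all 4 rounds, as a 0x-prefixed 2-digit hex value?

s_0 = plaintext = 0xEF
s_1 = Round(s_0, k_0) = 0xBA
s_2 = Round(s_1, k_1) = 0xF9
s_3 = Round(s_2, k_2) = 0x16
s_4 = Round(s_3, k_3) = 0xCE

0xCE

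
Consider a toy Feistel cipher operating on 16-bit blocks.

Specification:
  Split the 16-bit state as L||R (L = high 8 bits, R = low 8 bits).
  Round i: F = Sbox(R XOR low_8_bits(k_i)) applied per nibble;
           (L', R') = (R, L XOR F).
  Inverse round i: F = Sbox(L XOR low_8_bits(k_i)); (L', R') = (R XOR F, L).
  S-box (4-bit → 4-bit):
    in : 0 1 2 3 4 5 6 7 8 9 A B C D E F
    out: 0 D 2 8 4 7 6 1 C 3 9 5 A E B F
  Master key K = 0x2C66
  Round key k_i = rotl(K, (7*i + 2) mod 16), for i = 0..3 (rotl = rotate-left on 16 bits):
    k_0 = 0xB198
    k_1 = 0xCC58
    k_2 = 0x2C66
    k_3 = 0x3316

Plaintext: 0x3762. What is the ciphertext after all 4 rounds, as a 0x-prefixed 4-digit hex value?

s_0 = plaintext = 0x3762
s_1 = Round(s_0, k_0) = 0x62CE
s_2 = Round(s_1, k_1) = 0xCE54
s_3 = Round(s_2, k_2) = 0x544C
s_4 = Round(s_3, k_3) = 0x4C2D

0x4C2D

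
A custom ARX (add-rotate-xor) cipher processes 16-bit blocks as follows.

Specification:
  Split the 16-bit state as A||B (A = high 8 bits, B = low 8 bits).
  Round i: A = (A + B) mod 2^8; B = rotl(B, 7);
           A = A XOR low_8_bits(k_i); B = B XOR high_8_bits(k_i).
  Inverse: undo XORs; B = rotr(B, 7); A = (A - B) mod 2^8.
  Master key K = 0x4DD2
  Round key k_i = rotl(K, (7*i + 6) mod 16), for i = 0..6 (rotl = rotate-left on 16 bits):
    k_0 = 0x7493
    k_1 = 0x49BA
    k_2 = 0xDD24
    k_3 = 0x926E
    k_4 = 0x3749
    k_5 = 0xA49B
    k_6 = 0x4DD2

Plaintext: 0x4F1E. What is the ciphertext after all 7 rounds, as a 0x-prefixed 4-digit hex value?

0x85FA

s_0 = plaintext = 0x4F1E
s_1 = Round(s_0, k_0) = 0xFE7B
s_2 = Round(s_1, k_1) = 0xC3F4
s_3 = Round(s_2, k_2) = 0x93A7
s_4 = Round(s_3, k_3) = 0x5441
s_5 = Round(s_4, k_4) = 0xDC97
s_6 = Round(s_5, k_5) = 0xE86F
s_7 = Round(s_6, k_6) = 0x85FA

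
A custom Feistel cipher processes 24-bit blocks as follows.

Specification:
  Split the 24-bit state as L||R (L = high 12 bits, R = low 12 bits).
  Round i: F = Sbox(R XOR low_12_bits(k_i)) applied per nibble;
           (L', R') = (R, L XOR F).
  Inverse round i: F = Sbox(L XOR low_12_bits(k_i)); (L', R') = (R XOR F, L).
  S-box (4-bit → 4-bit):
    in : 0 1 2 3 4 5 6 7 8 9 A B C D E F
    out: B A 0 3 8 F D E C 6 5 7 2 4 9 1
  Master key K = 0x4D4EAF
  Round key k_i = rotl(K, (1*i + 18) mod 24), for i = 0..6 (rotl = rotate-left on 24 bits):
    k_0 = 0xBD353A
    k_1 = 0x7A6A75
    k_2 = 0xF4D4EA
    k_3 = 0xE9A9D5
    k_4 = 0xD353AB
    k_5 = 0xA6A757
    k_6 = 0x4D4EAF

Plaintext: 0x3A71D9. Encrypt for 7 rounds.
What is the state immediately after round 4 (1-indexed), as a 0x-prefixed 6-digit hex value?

s_0 = plaintext = 0x3A71D9
s_1 = Round(s_0, k_0) = 0x1D9B34
s_2 = Round(s_1, k_1) = 0xB34B53
s_3 = Round(s_2, k_2) = 0xB53A42
s_4 = Round(s_3, k_3) = 0xA4283D
s_5 = Round(s_4, k_4) = 0x83DD2F
s_6 = Round(s_5, k_5) = 0xD2FDD1
s_7 = Round(s_6, k_6) = 0xDD1EC6

0xA4283D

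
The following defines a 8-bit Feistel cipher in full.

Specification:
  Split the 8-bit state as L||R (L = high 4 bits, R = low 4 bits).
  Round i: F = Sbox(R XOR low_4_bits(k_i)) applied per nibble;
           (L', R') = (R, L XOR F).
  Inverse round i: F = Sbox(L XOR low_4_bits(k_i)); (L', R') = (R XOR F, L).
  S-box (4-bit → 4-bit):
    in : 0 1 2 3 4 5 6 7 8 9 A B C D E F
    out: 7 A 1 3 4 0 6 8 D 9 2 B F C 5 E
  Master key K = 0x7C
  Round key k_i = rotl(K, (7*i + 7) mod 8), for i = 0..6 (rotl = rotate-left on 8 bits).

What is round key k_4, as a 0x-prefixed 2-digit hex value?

0xE3

K = 0x7C
k_0 = rotl(K, (7*0+7) mod 8) = rotl(K, 7) = 0x3E
k_1 = rotl(K, (7*1+7) mod 8) = rotl(K, 6) = 0x1F
k_2 = rotl(K, (7*2+7) mod 8) = rotl(K, 5) = 0x8F
k_3 = rotl(K, (7*3+7) mod 8) = rotl(K, 4) = 0xC7
k_4 = rotl(K, (7*4+7) mod 8) = rotl(K, 3) = 0xE3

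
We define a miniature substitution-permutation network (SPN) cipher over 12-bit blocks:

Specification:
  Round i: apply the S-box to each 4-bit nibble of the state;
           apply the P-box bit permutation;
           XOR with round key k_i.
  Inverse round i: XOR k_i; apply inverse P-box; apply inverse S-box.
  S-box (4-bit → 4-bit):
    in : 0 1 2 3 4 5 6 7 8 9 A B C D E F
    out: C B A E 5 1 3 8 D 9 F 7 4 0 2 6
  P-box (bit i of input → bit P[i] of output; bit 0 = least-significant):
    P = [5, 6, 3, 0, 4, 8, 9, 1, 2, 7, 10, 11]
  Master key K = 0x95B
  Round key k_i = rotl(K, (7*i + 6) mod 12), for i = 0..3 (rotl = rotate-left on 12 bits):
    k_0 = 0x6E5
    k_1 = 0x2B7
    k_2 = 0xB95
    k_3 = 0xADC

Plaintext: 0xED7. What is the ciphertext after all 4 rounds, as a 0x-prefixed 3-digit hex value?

0xA92

s_0 = plaintext = 0xED7
s_1 = Round(s_0, k_0) = 0x664
s_2 = Round(s_1, k_1) = 0x30B
s_3 = Round(s_2, k_2) = 0x57F
s_4 = Round(s_3, k_3) = 0xA92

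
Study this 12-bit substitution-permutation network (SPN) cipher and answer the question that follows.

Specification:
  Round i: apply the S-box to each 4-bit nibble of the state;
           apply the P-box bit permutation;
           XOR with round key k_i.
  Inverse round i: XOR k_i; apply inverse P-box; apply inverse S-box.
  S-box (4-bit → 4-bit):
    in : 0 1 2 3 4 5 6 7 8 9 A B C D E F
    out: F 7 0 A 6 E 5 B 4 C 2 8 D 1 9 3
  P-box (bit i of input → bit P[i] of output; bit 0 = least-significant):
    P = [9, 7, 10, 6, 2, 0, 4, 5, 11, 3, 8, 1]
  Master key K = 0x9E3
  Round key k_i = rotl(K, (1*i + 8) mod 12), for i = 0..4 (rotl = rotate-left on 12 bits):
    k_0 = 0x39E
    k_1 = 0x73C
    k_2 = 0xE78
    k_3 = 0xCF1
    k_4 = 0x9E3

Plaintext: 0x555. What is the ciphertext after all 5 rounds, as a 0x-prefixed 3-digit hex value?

0xCF2

s_0 = plaintext = 0x555
s_1 = Round(s_0, k_0) = 0x665
s_2 = Round(s_1, k_1) = 0xAE8
s_3 = Round(s_2, k_2) = 0xA54
s_4 = Round(s_3, k_3) = 0x848
s_5 = Round(s_4, k_4) = 0xCF2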